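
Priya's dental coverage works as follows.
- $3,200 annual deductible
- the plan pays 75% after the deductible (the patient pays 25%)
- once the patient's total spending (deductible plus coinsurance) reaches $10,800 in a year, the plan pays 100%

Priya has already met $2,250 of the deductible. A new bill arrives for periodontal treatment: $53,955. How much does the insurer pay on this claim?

$45,405

$2,250 of the $3,200 deductible is already met, leaving $950.
That leaves $53,955 − $950 = $53,005 for coinsurance.
Coinsurance: $53,005 × 25% = $13,251.25.
So the patient owes $950 + $13,251.25 = $14,201.25 before any cap.
That would bring total out-of-pocket to $16,451.25, past the $10,800 cap. The patient is capped at $10,800 − $2,250 = $8,550 on this claim.
Insurer pays the balance: $53,955 − $8,550 = $45,405.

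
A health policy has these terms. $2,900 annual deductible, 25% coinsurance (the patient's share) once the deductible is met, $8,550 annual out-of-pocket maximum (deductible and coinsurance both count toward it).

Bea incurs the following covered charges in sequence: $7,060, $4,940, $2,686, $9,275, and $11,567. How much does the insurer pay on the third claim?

$2,014.50

Claim 1 ($7,060): $2,900 to deductible, leaving $4,160; coinsurance $4,160 × 25% = $1,040. Patient pays $3,940; OOP now $3,940. Insurer: $7,060 − $3,940 = $3,120.
Claim 2 ($4,940): deductible met; 25% of $4,940 = $1,235. Patient pays $1,235; OOP now $5,175. Plan pays $4,940 − $1,235 = $3,705.
Claim 3 ($2,686): deductible met; 25% of $2,686 = $671.50. Patient pays $671.50; OOP now $5,846.50. Insurer: $2,686 − $671.50 = $2,014.50.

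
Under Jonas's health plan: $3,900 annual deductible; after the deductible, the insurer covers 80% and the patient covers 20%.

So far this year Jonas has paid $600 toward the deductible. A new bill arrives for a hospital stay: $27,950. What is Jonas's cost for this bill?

$8,230

Deductible still to meet: $3,900 − $600 = $3,300.
After the $3,300 deductible portion, $27,950 − $3,300 = $24,650 is subject to coinsurance.
Coinsurance: $24,650 × 20% = $4,930.
So the patient owes $3,300 + $4,930 = $8,230.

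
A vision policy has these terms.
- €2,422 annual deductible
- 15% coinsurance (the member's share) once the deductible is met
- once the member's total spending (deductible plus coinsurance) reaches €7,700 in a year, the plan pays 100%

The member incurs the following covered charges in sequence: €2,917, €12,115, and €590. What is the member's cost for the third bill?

€88.50

Claim 1 (€2,917): deductible takes €2,422, €495 remains; member's 15% is €74.25. Member owes €2,496.25 (running OOP €2,496.25).
Claim 2 (€12,115): 15% coinsurance on €12,115 = €1,817.25. Cost to member: €1,817.25. OOP to date €4,313.50.
Claim 3 (€590): deductible met; 15% of €590 = €88.50. Cost to member: €88.50. OOP to date €4,402.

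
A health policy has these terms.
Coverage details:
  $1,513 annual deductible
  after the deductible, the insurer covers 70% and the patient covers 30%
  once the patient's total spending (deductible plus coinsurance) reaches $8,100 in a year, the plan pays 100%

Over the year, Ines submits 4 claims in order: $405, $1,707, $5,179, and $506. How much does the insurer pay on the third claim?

#1 ($405): entire amount goes to the deductible. Cost to patient: $405. OOP to date $405. Plan pays $405 − $405 = $0.
#2 ($1,707): deductible takes $1,108, $599 remains; 30% of $599 = $179.70. Patient owes $1,287.70 (running OOP $1,692.70). Insurer: $1,707 − $1,287.70 = $419.30.
#3 ($5,179): 30% coinsurance on $5,179 = $1,553.70. Patient owes $1,553.70 (running OOP $3,246.40). Insurer: $5,179 − $1,553.70 = $3,625.30.

$3,625.30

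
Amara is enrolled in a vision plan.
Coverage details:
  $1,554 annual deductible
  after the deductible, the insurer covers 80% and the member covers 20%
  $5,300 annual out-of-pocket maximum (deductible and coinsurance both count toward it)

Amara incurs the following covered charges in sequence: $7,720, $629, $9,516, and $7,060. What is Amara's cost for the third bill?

#1 ($7,720): $1,554 to deductible, leaving $6,166; member's 20% is $1,233.20. Member pays $2,787.20; OOP now $2,787.20.
#2 ($629): deductible met; 20% of $629 = $125.80. Member owes $125.80 (running OOP $2,913).
#3 ($9,516): deductible already satisfied, so member's share is 20% × $9,516 = $1,903.20. Member pays $1,903.20; OOP now $4,816.20.

$1,903.20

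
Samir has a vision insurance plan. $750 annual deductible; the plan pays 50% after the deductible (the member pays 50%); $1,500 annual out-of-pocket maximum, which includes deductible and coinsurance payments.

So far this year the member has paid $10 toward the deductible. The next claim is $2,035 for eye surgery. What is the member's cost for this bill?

$10 of the $750 deductible is already met, leaving $740.
After the $740 deductible portion, $2,035 − $740 = $1,295 is subject to coinsurance.
50% of $1,295 = $647.50 falls to the member.
Member responsibility before any cap: $740 + $647.50 = $1,387.50.
Cumulative spending $10 + $1,387.50 = $1,397.50 stays under the $1,500 maximum.

$1,387.50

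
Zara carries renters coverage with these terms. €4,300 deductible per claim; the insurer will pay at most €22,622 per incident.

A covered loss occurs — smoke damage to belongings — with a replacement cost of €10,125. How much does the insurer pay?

€5,825

Less the €4,300 deductible: €10,125 − €4,300 = €5,825.
€5,825 ≤ €22,622, so the limit doesn't bind; insurer pays €5,825.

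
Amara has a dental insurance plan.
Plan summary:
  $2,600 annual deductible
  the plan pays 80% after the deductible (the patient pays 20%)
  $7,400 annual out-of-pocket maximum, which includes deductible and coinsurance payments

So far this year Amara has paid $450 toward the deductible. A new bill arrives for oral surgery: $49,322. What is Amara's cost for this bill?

$450 of the $2,600 deductible is already met, leaving $2,150.
After the $2,150 deductible portion, $49,322 − $2,150 = $47,172 is subject to coinsurance.
Coinsurance: $47,172 × 20% = $9,434.40.
That puts the patient's cost at $2,150 + $9,434.40 = $11,584.40 before any cap.
Year-to-date out-of-pocket would reach $450 + $11,584.40 = $12,034.40, above the $7,400 maximum, so the patient pays only $7,400 − $450 = $6,950.

$6,950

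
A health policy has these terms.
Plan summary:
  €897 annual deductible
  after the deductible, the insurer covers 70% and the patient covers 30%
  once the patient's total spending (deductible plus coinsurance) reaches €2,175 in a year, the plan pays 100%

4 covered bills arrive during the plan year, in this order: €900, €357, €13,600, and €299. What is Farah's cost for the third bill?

Claim 1 (€900): €897 to deductible, leaving €3; coinsurance €3 × 30% = €0.90. Patient pays €897.90; OOP now €897.90.
Claim 2 (€357): deductible met; 30% of €357 = €107.10. Patient owes €107.10 (running OOP €1,005).
Claim 3 (€13,600): deductible already satisfied, so patient's share is 30% × €13,600 = €4,080. Adding that to €1,005 gives €5,085, past the €2,175 cap; patient pays only €2,175 − €1,005 = €1,170.

€1,170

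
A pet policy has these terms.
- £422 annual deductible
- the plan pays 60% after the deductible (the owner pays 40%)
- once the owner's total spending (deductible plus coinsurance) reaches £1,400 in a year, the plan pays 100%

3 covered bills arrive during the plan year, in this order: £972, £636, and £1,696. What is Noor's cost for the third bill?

Bill 1, £972: £422 to deductible, leaving £550; coinsurance £550 × 40% = £220. Owner owes £642 (running OOP £642).
Bill 2, £636: deductible met; 40% of £636 = £254.40. Cost to owner: £254.40. OOP to date £896.40.
Bill 3, £1,696: 40% coinsurance on £1,696 = £678.40. That would push OOP to £1,574.80, over the £1,400 cap, so owner pays £1,400 − £896.40 = £503.60.

£503.60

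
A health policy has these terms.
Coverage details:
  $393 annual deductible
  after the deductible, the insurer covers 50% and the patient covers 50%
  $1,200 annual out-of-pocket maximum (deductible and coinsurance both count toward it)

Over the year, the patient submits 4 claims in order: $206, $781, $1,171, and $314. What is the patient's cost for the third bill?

#1 ($206): fully absorbed by the deductible. Cost to patient: $206. OOP to date $206.
#2 ($781): deductible takes $187, $594 remains; coinsurance $594 × 50% = $297. Patient owes $484 (running OOP $690).
#3 ($1,171): 50% coinsurance on $1,171 = $585.50. Adding that to $690 gives $1,275.50, past the $1,200 cap; patient pays only $1,200 − $690 = $510.

$510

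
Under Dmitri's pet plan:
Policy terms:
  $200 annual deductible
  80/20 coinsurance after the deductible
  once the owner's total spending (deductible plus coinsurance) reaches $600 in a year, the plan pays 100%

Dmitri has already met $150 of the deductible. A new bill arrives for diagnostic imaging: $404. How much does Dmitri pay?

Deductible still to meet: $200 − $150 = $50.
The remaining $354 (= $404 − $50) moves to coinsurance.
20% of $354 = $70.80 falls to the owner.
That puts the owner's cost at $50 + $70.80 = $120.80 before any cap.
Cumulative spending $150 + $120.80 = $270.80 stays under the $600 maximum.

$120.80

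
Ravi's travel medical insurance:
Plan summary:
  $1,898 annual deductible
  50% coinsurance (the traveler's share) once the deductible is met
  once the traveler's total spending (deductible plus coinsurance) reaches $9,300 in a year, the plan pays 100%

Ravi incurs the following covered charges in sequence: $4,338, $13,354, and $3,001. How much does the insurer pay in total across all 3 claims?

Claim 1 — $4,338: $1,898 finishes the deductible; $2,440 goes to coinsurance; coinsurance $2,440 × 50% = $1,220. Traveler pays $3,118; OOP now $3,118. Insurer: $4,338 − $3,118 = $1,220.
Claim 2 — $13,354: deductible already satisfied, so traveler's share is 50% × $13,354 = $6,677. OOP would hit $9,795 > $9,300, so the cap limits the traveler to $9,300 − $3,118 = $6,182. Plan pays $13,354 − $6,182 = $7,172.
Claim 3 — $3,001: deductible already satisfied, so traveler's share is 50% × $3,001 = $1,500.50. OOP would hit $10,800.50 > $9,300, so the cap limits the traveler to $9,300 − $9,300 = $0. Insurer: $3,001 − $0 = $3,001.
Insurer total = bills − traveler's total = $20,693 − $9,300 = $11,393.

$11,393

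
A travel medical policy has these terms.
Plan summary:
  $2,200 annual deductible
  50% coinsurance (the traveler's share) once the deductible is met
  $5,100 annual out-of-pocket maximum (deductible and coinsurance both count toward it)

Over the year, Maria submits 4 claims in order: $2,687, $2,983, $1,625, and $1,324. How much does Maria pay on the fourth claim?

Claim 1 ($2,687): $2,200 to deductible, leaving $487; traveler's 50% is $243.50. Traveler pays $2,443.50; OOP now $2,443.50.
Claim 2 ($2,983): deductible already satisfied, so traveler's share is 50% × $2,983 = $1,491.50. Cost to traveler: $1,491.50. OOP to date $3,935.
Claim 3 ($1,625): 50% coinsurance on $1,625 = $812.50. Traveler pays $812.50; OOP now $4,747.50.
Claim 4 ($1,324): 50% coinsurance on $1,324 = $662. OOP would hit $5,409.50 > $5,100, so the cap limits the traveler to $5,100 − $4,747.50 = $352.50.

$352.50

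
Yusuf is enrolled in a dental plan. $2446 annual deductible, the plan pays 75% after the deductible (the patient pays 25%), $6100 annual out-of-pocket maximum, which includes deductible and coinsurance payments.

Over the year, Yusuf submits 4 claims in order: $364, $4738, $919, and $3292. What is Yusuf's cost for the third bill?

Claim 1 ($364): entire amount goes to the deductible. Patient owes $364 (running OOP $364).
Claim 2 ($4738): $2082 to deductible, leaving $2656; 25% of $2656 = $664. Patient owes $2746 (running OOP $3110).
Claim 3 ($919): deductible already satisfied, so patient's share is 25% × $919 = $229.75. Cost to patient: $229.75. OOP to date $3339.75.

$229.75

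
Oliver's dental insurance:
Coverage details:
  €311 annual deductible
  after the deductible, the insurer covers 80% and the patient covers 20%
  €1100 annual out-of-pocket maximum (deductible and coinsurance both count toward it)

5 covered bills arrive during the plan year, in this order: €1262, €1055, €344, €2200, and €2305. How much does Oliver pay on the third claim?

#1 (€1262): deductible takes €311, €951 remains; patient's 20% is €190.20. Cost to patient: €501.20. OOP to date €501.20.
#2 (€1055): 20% coinsurance on €1055 = €211. Cost to patient: €211. OOP to date €712.20.
#3 (€344): deductible already satisfied, so patient's share is 20% × €344 = €68.80. Cost to patient: €68.80. OOP to date €781.

€68.80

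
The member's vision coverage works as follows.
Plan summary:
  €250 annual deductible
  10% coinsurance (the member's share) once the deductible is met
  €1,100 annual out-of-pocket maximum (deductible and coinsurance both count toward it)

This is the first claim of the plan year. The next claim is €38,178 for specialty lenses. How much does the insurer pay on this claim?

Nothing has been paid toward the €250 deductible, so the first €250 of this charge is applied there.
The remaining €37,928 (= €38,178 − €250) moves to coinsurance.
Coinsurance: €37,928 × 10% = €3,792.80.
So the member owes €250 + €3,792.80 = €4,042.80 before any cap.
That would bring total out-of-pocket to €4,042.80, past the €1,100 cap. The member is capped at €1,100 − €0 = €1,100 on this claim.
The insurer covers the remainder: €38,178 − €1,100 = €37,078.

€37,078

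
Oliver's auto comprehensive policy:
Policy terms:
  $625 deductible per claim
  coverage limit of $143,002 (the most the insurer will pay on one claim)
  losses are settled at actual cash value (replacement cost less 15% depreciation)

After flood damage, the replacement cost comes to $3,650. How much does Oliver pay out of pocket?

$1,172.50

Depreciate 15%: the covered value is $3,650 × 0.85 = $3,102.50.
Less the $625 deductible: $3,102.50 − $625 = $2,477.50.
$2,477.50 ≤ $143,002, so the limit doesn't bind; insurer pays $2,477.50.
The policyholder bears the rest of the original loss: $3,650 − $2,477.50 = $1,172.50.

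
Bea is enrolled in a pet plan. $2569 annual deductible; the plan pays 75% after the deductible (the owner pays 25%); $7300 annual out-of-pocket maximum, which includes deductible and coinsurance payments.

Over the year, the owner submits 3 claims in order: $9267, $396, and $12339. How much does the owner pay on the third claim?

$2957.50

Claim 1 ($9267): $2569 finishes the deductible; $6698 goes to coinsurance; coinsurance $6698 × 25% = $1674.50. Cost to owner: $4243.50. OOP to date $4243.50.
Claim 2 ($396): deductible already satisfied, so owner's share is 25% × $396 = $99. Owner pays $99; OOP now $4342.50.
Claim 3 ($12339): deductible met; 25% of $12339 = $3084.75. Adding that to $4342.50 gives $7427.25, past the $7300 cap; owner pays only $7300 − $4342.50 = $2957.50.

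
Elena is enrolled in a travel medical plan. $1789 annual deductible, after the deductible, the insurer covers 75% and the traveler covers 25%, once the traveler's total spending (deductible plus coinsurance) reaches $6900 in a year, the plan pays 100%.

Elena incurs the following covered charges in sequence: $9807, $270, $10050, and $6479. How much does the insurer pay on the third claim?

Bill 1, $9807: $1789 finishes the deductible; $8018 goes to coinsurance; coinsurance $8018 × 25% = $2004.50. Traveler pays $3793.50; OOP now $3793.50. Insurer: $9807 − $3793.50 = $6013.50.
Bill 2, $270: deductible already satisfied, so traveler's share is 25% × $270 = $67.50. Cost to traveler: $67.50. OOP to date $3861. Plan pays $270 − $67.50 = $202.50.
Bill 3, $10050: deductible met; 25% of $10050 = $2512.50. Cost to traveler: $2512.50. OOP to date $6373.50. Plan pays $10050 − $2512.50 = $7537.50.

$7537.50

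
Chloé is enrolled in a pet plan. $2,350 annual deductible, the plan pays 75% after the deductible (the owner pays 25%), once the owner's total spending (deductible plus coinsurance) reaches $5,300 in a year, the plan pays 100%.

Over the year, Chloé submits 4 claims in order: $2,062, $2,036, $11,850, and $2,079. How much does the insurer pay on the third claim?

$9,337

Claim 1 ($2,062): all of it applies to the deductible. Owner pays $2,062; OOP now $2,062. Plan pays $2,062 − $2,062 = $0.
Claim 2 ($2,036): deductible takes $288, $1,748 remains; 25% of $1,748 = $437. Owner pays $725; OOP now $2,787. Insurer: $2,036 − $725 = $1,311.
Claim 3 ($11,850): deductible met; 25% of $11,850 = $2,962.50. OOP would hit $5,749.50 > $5,300, so the cap limits the owner to $5,300 − $2,787 = $2,513. Plan pays $11,850 − $2,513 = $9,337.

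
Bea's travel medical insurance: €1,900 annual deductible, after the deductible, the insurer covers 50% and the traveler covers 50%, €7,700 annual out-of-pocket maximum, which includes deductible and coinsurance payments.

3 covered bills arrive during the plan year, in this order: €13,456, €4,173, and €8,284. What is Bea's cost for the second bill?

€22

Claim 1 — €13,456: deductible takes €1,900, €11,556 remains; 50% of €11,556 = €5,778. Traveler pays €7,678; OOP now €7,678.
Claim 2 — €4,173: deductible already satisfied, so traveler's share is 50% × €4,173 = €2,086.50. Adding that to €7,678 gives €9,764.50, past the €7,700 cap; traveler pays only €7,700 − €7,678 = €22.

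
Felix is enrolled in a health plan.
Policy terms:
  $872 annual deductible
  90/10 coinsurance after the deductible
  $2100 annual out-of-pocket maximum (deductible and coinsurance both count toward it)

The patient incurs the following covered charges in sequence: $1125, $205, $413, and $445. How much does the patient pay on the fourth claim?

Claim 1 — $1125: $872 to deductible, leaving $253; patient's 10% is $25.30. Patient pays $897.30; OOP now $897.30.
Claim 2 — $205: 10% coinsurance on $205 = $20.50. Patient owes $20.50 (running OOP $917.80).
Claim 3 — $413: deductible already satisfied, so patient's share is 10% × $413 = $41.30. Patient owes $41.30 (running OOP $959.10).
Claim 4 — $445: deductible met; 10% of $445 = $44.50. Patient owes $44.50 (running OOP $1003.60).

$44.50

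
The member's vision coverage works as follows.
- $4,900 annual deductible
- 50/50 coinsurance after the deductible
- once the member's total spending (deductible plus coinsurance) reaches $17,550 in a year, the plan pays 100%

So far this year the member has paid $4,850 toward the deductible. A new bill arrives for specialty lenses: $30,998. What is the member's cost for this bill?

$4,850 of the $4,900 deductible is already met, leaving $50.
After the $50 deductible portion, $30,998 − $50 = $30,948 is subject to coinsurance.
Member's 50% share of $30,948 is $15,474.
Member responsibility before any cap: $50 + $15,474 = $15,524.
That would bring total out-of-pocket to $20,374, past the $17,550 cap. The member is capped at $17,550 − $4,850 = $12,700 on this claim.

$12,700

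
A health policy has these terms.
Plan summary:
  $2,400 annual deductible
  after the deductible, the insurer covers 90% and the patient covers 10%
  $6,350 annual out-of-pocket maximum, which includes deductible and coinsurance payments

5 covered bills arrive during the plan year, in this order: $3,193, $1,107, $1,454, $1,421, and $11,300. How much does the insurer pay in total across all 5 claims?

#1 ($3,193): deductible takes $2,400, $793 remains; 10% of $793 = $79.30. Patient owes $2,479.30 (running OOP $2,479.30). Plan pays $3,193 − $2,479.30 = $713.70.
#2 ($1,107): deductible met; 10% of $1,107 = $110.70. Patient owes $110.70 (running OOP $2,590). Insurer: $1,107 − $110.70 = $996.30.
#3 ($1,454): 10% coinsurance on $1,454 = $145.40. Patient pays $145.40; OOP now $2,735.40. Plan pays $1,454 − $145.40 = $1,308.60.
#4 ($1,421): deductible met; 10% of $1,421 = $142.10. Cost to patient: $142.10. OOP to date $2,877.50. Insurer: $1,421 − $142.10 = $1,278.90.
#5 ($11,300): deductible already satisfied, so patient's share is 10% × $11,300 = $1,130. Patient owes $1,130 (running OOP $4,007.50). Plan pays $11,300 − $1,130 = $10,170.
Insurer total: $713.70 + $996.30 + $1,308.60 + $1,278.90 + $10,170 = $14,467.50.

$14,467.50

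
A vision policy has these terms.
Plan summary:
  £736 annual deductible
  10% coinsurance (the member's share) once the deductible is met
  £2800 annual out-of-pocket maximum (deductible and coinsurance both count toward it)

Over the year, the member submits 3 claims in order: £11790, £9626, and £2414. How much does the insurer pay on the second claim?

Claim 1 — £11790: £736 finishes the deductible; £11054 goes to coinsurance; member's 10% is £1105.40. Cost to member: £1841.40. OOP to date £1841.40. Insurer: £11790 − £1841.40 = £9948.60.
Claim 2 — £9626: deductible met; 10% of £9626 = £962.60. Adding that to £1841.40 gives £2804, past the £2800 cap; member pays only £2800 − £1841.40 = £958.60. Plan pays £9626 − £958.60 = £8667.40.

£8667.40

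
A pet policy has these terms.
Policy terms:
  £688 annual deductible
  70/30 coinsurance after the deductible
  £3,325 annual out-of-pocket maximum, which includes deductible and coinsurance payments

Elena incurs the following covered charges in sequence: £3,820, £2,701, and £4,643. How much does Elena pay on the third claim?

£887.10

Claim 1 (£3,820): £688 to deductible, leaving £3,132; 30% of £3,132 = £939.60. Cost to owner: £1,627.60. OOP to date £1,627.60.
Claim 2 (£2,701): deductible already satisfied, so owner's share is 30% × £2,701 = £810.30. Owner pays £810.30; OOP now £2,437.90.
Claim 3 (£4,643): deductible met; 30% of £4,643 = £1,392.90. Adding that to £2,437.90 gives £3,830.80, past the £3,325 cap; owner pays only £3,325 − £2,437.90 = £887.10.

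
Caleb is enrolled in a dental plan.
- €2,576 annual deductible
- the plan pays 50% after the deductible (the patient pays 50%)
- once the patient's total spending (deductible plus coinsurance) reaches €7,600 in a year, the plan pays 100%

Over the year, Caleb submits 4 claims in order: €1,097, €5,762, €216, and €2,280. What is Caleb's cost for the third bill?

€108

Bill 1, €1,097: all of it applies to the deductible. Patient pays €1,097; OOP now €1,097.
Bill 2, €5,762: deductible takes €1,479, €4,283 remains; patient's 50% is €2,141.50. Patient pays €3,620.50; OOP now €4,717.50.
Bill 3, €216: deductible already satisfied, so patient's share is 50% × €216 = €108. Cost to patient: €108. OOP to date €4,825.50.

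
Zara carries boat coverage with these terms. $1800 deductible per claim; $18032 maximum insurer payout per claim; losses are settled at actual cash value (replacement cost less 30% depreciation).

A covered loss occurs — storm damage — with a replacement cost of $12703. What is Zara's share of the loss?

$5610.90

Actual cash value after 30% depreciation: $12703 × 70% = $8892.10.
After the deductible, $8892.10 − $1800 = $7092.10 remains.
$7092.10 ≤ $18032, so the limit doesn't bind; insurer pays $7092.10.
The owner bears the rest of the original loss: $12703 − $7092.10 = $5610.90.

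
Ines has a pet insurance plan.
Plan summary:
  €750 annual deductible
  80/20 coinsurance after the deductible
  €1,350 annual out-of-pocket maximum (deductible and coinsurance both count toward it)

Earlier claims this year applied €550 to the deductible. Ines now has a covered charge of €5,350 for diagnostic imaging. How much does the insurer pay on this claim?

€4,550

Remaining deductible: €750 − €550 = €200.
The remaining €5,150 (= €5,350 − €200) moves to coinsurance.
20% of €5,150 = €1,030 falls to the owner.
So the owner owes €200 + €1,030 = €1,230 before any cap.
Year-to-date out-of-pocket would reach €550 + €1,230 = €1,780, above the €1,350 maximum, so the owner pays only €1,350 − €550 = €800.
Insurer pays the balance: €5,350 − €800 = €4,550.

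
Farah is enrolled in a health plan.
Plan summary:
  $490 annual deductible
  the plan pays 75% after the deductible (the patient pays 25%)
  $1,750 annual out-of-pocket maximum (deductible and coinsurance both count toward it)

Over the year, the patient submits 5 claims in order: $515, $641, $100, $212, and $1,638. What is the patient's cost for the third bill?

Claim 1 — $515: $490 finishes the deductible; $25 goes to coinsurance; 25% of $25 = $6.25. Patient pays $496.25; OOP now $496.25.
Claim 2 — $641: deductible met; 25% of $641 = $160.25. Cost to patient: $160.25. OOP to date $656.50.
Claim 3 — $100: deductible met; 25% of $100 = $25. Cost to patient: $25. OOP to date $681.50.

$25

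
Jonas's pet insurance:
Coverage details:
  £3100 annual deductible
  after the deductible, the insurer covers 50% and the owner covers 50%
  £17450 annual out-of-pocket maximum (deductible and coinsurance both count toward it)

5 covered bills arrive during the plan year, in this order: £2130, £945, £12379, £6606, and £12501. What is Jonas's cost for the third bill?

Claim 1 (£2130): entire amount goes to the deductible. Owner pays £2130; OOP now £2130.
Claim 2 (£945): all of it applies to the deductible. Owner pays £945; OOP now £3075.
Claim 3 (£12379): £25 to deductible, leaving £12354; coinsurance £12354 × 50% = £6177. Cost to owner: £6202. OOP to date £9277.

£6202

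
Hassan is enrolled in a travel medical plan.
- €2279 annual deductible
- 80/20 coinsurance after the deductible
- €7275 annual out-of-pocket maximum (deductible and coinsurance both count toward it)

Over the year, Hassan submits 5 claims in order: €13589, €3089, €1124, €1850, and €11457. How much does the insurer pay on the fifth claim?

€9935.60

#1 (€13589): deductible takes €2279, €11310 remains; traveler's 20% is €2262. Cost to traveler: €4541. OOP to date €4541. Plan pays €13589 − €4541 = €9048.
#2 (€3089): deductible met; 20% of €3089 = €617.80. Traveler pays €617.80; OOP now €5158.80. Insurer: €3089 − €617.80 = €2471.20.
#3 (€1124): deductible met; 20% of €1124 = €224.80. Traveler owes €224.80 (running OOP €5383.60). Plan pays €1124 − €224.80 = €899.20.
#4 (€1850): deductible already satisfied, so traveler's share is 20% × €1850 = €370. Traveler pays €370; OOP now €5753.60. Insurer: €1850 − €370 = €1480.
#5 (€11457): deductible met; 20% of €11457 = €2291.40. That would push OOP to €8045, over the €7275 cap, so traveler pays €7275 − €5753.60 = €1521.40. Insurer: €11457 − €1521.40 = €9935.60.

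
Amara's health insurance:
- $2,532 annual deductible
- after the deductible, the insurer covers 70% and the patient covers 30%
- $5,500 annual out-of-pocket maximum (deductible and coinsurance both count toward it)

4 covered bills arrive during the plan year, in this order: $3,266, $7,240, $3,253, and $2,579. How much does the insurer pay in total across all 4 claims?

$10,838

Claim 1 ($3,266): $2,532 finishes the deductible; $734 goes to coinsurance; 30% of $734 = $220.20. Patient pays $2,752.20; OOP now $2,752.20. Plan pays $3,266 − $2,752.20 = $513.80.
Claim 2 ($7,240): 30% coinsurance on $7,240 = $2,172. Patient pays $2,172; OOP now $4,924.20. Plan pays $7,240 − $2,172 = $5,068.
Claim 3 ($3,253): deductible met; 30% of $3,253 = $975.90. OOP would hit $5,900.10 > $5,500, so the cap limits the patient to $5,500 − $4,924.20 = $575.80. Plan pays $3,253 − $575.80 = $2,677.20.
Claim 4 ($2,579): deductible already satisfied, so patient's share is 30% × $2,579 = $773.70. Adding that to $5,500 gives $6,273.70, past the $5,500 cap; patient pays only $5,500 − $5,500 = $0. Plan pays $2,579 − $0 = $2,579.
Insurer total: $513.80 + $5,068 + $2,677.20 + $2,579 = $10,838.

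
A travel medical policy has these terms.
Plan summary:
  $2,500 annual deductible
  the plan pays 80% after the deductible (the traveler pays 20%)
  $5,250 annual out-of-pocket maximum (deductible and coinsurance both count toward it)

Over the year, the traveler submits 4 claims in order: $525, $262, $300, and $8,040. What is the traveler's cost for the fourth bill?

$2,738.40

Bill 1, $525: fully absorbed by the deductible. Traveler owes $525 (running OOP $525).
Bill 2, $262: fully absorbed by the deductible. Traveler pays $262; OOP now $787.
Bill 3, $300: entire amount goes to the deductible. Cost to traveler: $300. OOP to date $1,087.
Bill 4, $8,040: deductible takes $1,413, $6,627 remains; traveler's 20% is $1,325.40. Traveler owes $2,738.40 (running OOP $3,825.40).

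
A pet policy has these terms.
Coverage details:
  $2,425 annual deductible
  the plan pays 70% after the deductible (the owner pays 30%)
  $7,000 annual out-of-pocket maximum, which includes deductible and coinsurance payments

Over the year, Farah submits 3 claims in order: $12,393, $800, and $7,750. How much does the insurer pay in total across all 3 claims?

$13,943

Bill 1, $12,393: $2,425 to deductible, leaving $9,968; owner's 30% is $2,990.40. Cost to owner: $5,415.40. OOP to date $5,415.40. Insurer: $12,393 − $5,415.40 = $6,977.60.
Bill 2, $800: deductible already satisfied, so owner's share is 30% × $800 = $240. Owner owes $240 (running OOP $5,655.40). Plan pays $800 − $240 = $560.
Bill 3, $7,750: deductible met; 30% of $7,750 = $2,325. Adding that to $5,655.40 gives $7,980.40, past the $7,000 cap; owner pays only $7,000 − $5,655.40 = $1,344.60. Insurer: $7,750 − $1,344.60 = $6,405.40.
Insurer total = bills − owner's total = $20,943 − $7,000 = $13,943.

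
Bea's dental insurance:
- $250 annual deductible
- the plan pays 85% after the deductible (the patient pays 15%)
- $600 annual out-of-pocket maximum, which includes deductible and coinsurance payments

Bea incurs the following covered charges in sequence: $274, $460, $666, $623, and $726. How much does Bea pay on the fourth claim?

Claim 1 — $274: deductible takes $250, $24 remains; 15% of $24 = $3.60. Patient pays $253.60; OOP now $253.60.
Claim 2 — $460: deductible met; 15% of $460 = $69. Cost to patient: $69. OOP to date $322.60.
Claim 3 — $666: deductible met; 15% of $666 = $99.90. Cost to patient: $99.90. OOP to date $422.50.
Claim 4 — $623: deductible met; 15% of $623 = $93.45. Patient pays $93.45; OOP now $515.95.

$93.45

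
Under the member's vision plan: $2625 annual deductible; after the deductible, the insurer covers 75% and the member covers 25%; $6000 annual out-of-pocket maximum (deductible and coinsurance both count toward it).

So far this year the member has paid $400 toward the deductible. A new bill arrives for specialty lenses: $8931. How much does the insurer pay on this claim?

$5029.50

$400 of the $2625 deductible is already met, leaving $2225.
After the $2225 deductible portion, $8931 − $2225 = $6706 is subject to coinsurance.
Coinsurance: $6706 × 25% = $1676.50.
So the member owes $2225 + $1676.50 = $3901.50 before any cap.
Year-to-date out-of-pocket becomes $400 + $3901.50 = $4301.50, still under the $6000 maximum, so no cap applies.
Insurer pays the balance: $8931 − $3901.50 = $5029.50.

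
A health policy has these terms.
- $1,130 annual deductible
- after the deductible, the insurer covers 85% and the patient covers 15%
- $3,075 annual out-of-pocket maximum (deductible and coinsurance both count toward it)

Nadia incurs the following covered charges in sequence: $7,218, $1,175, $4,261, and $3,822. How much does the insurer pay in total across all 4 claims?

Claim 1 — $7,218: $1,130 finishes the deductible; $6,088 goes to coinsurance; 15% of $6,088 = $913.20. Patient pays $2,043.20; OOP now $2,043.20. Plan pays $7,218 − $2,043.20 = $5,174.80.
Claim 2 — $1,175: deductible already satisfied, so patient's share is 15% × $1,175 = $176.25. Patient owes $176.25 (running OOP $2,219.45). Plan pays $1,175 − $176.25 = $998.75.
Claim 3 — $4,261: deductible already satisfied, so patient's share is 15% × $4,261 = $639.15. Patient owes $639.15 (running OOP $2,858.60). Plan pays $4,261 − $639.15 = $3,621.85.
Claim 4 — $3,822: deductible already satisfied, so patient's share is 15% × $3,822 = $573.30. Adding that to $2,858.60 gives $3,431.90, past the $3,075 cap; patient pays only $3,075 − $2,858.60 = $216.40. Plan pays $3,822 − $216.40 = $3,605.60.
Insurer total: $5,174.80 + $998.75 + $3,621.85 + $3,605.60 = $13,401.

$13,401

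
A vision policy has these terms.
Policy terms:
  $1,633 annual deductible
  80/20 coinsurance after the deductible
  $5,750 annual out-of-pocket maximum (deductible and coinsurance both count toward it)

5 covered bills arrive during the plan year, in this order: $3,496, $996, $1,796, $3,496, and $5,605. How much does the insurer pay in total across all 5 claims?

$11,004.80

Claim 1 — $3,496: $1,633 to deductible, leaving $1,863; coinsurance $1,863 × 20% = $372.60. Member pays $2,005.60; OOP now $2,005.60. Plan pays $3,496 − $2,005.60 = $1,490.40.
Claim 2 — $996: deductible already satisfied, so member's share is 20% × $996 = $199.20. Member pays $199.20; OOP now $2,204.80. Insurer: $996 − $199.20 = $796.80.
Claim 3 — $1,796: deductible already satisfied, so member's share is 20% × $1,796 = $359.20. Member owes $359.20 (running OOP $2,564). Plan pays $1,796 − $359.20 = $1,436.80.
Claim 4 — $3,496: deductible already satisfied, so member's share is 20% × $3,496 = $699.20. Cost to member: $699.20. OOP to date $3,263.20. Plan pays $3,496 − $699.20 = $2,796.80.
Claim 5 — $5,605: 20% coinsurance on $5,605 = $1,121. Member owes $1,121 (running OOP $4,384.20). Plan pays $5,605 − $1,121 = $4,484.
Insurer total: $1,490.40 + $796.80 + $1,436.80 + $2,796.80 + $4,484 = $11,004.80.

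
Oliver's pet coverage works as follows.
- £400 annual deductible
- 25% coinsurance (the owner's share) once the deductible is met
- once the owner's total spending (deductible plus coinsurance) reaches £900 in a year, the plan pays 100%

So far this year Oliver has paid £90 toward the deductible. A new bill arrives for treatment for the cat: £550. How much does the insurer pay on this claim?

£180

Remaining deductible: £400 − £90 = £310.
After the £310 deductible portion, £550 − £310 = £240 is subject to coinsurance.
Owner's 25% share of £240 is £60.
So the owner owes £310 + £60 = £370 before any cap.
Total out-of-pocket so far would be £90 + £370 = £460, below the £900 cap — no reduction.
Insurer pays the balance: £550 − £370 = £180.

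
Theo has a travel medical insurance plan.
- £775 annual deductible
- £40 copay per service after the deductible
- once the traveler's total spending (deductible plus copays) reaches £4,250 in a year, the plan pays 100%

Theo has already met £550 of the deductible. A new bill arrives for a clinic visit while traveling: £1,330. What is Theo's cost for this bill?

Deductible still to meet: £775 − £550 = £225.
After the £225 deductible portion, £1,330 − £225 = £1,105 is subject to the copay.
Copay on this service: £40.
Traveler responsibility before any cap: £225 + £40 = £265.
Total out-of-pocket so far would be £550 + £265 = £815, below the £4,250 cap — no reduction.

£265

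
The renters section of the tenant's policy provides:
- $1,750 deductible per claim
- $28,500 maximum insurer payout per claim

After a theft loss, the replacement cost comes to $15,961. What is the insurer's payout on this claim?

Subtract the deductible: $15,961 − $1,750 = $14,211.
$14,211 is within the $28,500 limit, so the insurer pays $14,211.

$14,211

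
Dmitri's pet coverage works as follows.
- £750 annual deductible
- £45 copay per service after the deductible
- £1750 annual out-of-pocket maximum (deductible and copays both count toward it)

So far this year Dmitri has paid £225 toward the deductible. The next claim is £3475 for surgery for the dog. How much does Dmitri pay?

Remaining deductible: £750 − £225 = £525.
The remaining £2950 (= £3475 − £525) moves to the copay.
Copay on this service: £45.
So the owner owes £525 + £45 = £570 before any cap.
Cumulative spending £225 + £570 = £795 stays under the £1750 maximum.

£570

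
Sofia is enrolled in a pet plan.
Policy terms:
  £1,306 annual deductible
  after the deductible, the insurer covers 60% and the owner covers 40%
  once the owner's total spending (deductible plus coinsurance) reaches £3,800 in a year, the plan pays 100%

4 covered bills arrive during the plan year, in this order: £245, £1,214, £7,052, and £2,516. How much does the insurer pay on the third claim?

£4,619.20

Claim 1 — £245: all of it applies to the deductible. Cost to owner: £245. OOP to date £245. Insurer: £245 − £245 = £0.
Claim 2 — £1,214: deductible takes £1,061, £153 remains; 40% of £153 = £61.20. Cost to owner: £1,122.20. OOP to date £1,367.20. Plan pays £1,214 − £1,122.20 = £91.80.
Claim 3 — £7,052: deductible already satisfied, so owner's share is 40% × £7,052 = £2,820.80. That would push OOP to £4,188, over the £3,800 cap, so owner pays £3,800 − £1,367.20 = £2,432.80. Insurer: £7,052 − £2,432.80 = £4,619.20.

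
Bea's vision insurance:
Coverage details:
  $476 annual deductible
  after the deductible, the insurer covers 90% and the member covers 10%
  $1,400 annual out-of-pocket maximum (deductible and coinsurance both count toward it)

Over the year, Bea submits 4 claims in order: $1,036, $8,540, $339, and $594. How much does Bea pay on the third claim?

$14

#1 ($1,036): $476 to deductible, leaving $560; member's 10% is $56. Member owes $532 (running OOP $532).
#2 ($8,540): 10% coinsurance on $8,540 = $854. Cost to member: $854. OOP to date $1,386.
#3 ($339): deductible met; 10% of $339 = $33.90. Adding that to $1,386 gives $1,419.90, past the $1,400 cap; member pays only $1,400 − $1,386 = $14.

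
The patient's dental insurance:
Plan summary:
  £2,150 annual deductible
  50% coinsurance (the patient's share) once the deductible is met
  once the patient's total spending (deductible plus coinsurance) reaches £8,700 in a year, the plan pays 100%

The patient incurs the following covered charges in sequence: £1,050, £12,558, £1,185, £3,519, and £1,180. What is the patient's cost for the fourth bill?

£228.50

Bill 1, £1,050: entire amount goes to the deductible. Patient pays £1,050; OOP now £1,050.
Bill 2, £12,558: deductible takes £1,100, £11,458 remains; patient's 50% is £5,729. Cost to patient: £6,829. OOP to date £7,879.
Bill 3, £1,185: 50% coinsurance on £1,185 = £592.50. Patient pays £592.50; OOP now £8,471.50.
Bill 4, £3,519: deductible met; 50% of £3,519 = £1,759.50. Adding that to £8,471.50 gives £10,231, past the £8,700 cap; patient pays only £8,700 − £8,471.50 = £228.50.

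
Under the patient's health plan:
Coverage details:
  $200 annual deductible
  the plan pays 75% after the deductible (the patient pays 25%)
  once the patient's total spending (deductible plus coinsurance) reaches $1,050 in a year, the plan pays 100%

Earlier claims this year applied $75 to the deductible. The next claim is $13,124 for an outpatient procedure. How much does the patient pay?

Deductible still to meet: $200 − $75 = $125.
After the $125 deductible portion, $13,124 − $125 = $12,999 is subject to coinsurance.
Patient's 25% share of $12,999 is $3,249.75.
Patient responsibility before any cap: $125 + $3,249.75 = $3,374.75.
That would bring total out-of-pocket to $3,449.75, past the $1,050 cap. The patient is capped at $1,050 − $75 = $975 on this claim.

$975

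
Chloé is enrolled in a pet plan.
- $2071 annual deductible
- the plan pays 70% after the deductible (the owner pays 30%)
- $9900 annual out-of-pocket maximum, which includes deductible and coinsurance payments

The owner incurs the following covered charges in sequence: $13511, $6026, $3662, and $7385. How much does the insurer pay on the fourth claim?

Claim 1 — $13511: $2071 finishes the deductible; $11440 goes to coinsurance; 30% of $11440 = $3432. Owner pays $5503; OOP now $5503. Plan pays $13511 − $5503 = $8008.
Claim 2 — $6026: deductible met; 30% of $6026 = $1807.80. Owner owes $1807.80 (running OOP $7310.80). Plan pays $6026 − $1807.80 = $4218.20.
Claim 3 — $3662: deductible already satisfied, so owner's share is 30% × $3662 = $1098.60. Cost to owner: $1098.60. OOP to date $8409.40. Insurer: $3662 − $1098.60 = $2563.40.
Claim 4 — $7385: deductible already satisfied, so owner's share is 30% × $7385 = $2215.50. That would push OOP to $10624.90, over the $9900 cap, so owner pays $9900 − $8409.40 = $1490.60. Insurer: $7385 − $1490.60 = $5894.40.

$5894.40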